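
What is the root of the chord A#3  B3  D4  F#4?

B

Reordering A#, B, D, F# into stacked thirds gives B–D–F#–A#; the bottom of that stack, B, is the root.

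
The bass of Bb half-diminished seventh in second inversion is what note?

Fb

The fifth of Bb half-diminished seventh (Bb–Db–Fb–Ab) is Fb; that is the bass in second inversion.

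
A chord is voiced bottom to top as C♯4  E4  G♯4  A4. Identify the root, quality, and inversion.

A major seventh, first inversion

The pitch classes C#, E, G#, A arrange in thirds as A–C#–E–G#: an A major seventh chord.
C# is the third of A major seventh; third in the bass means first inversion (figured bass 6/5).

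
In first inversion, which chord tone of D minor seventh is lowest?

F

In first inversion the third is lowest. For D minor seventh (D–F–A–C) that is F.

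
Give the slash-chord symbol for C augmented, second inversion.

Second inversion of C augmented has the fifth (G#) in the bass. As a slash chord: Caug/G#.

Caug/G#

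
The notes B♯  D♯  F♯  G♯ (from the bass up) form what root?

G#

B#, D#, F#, G# are the tones of a G# dominant seventh chord (G#–B#–D#–F#), making G# the root.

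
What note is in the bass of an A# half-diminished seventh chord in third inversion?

A# half-diminished seventh is A#–C#–E–G#. Third inversion places the seventh in the bass: G#.

G#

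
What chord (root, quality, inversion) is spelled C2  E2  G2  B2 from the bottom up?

C major seventh, root position

The distinct note names are C, E, G, B. Stacked in thirds they read C–E–G–B, which is a major seventh chord on C.
The lowest note is C, the root of the chord, so this is root position (figured bass 7).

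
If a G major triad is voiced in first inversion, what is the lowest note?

G major is G–B–D. First inversion places the third in the bass: B.

B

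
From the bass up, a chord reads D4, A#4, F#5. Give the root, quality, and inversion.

Reducing to letter names: D, A#, F#. These stack in thirds as D–F#–A# — a D augmented triad.
The lowest note is D, the root of the chord, so this is root position (figured bass 5/3).

D augmented, root position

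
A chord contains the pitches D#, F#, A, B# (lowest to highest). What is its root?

B#

The distinct letter names are D#, F#, A, B#. Arranged as a stack of thirds they read B#–D#–F#–A, so B# is the root (a B# diminished seventh chord).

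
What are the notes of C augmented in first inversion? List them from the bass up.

The chord tones are C–E–G#. With the third (E) lowest for first inversion: E, G#, C.

E, G#, C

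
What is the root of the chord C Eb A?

The distinct letter names are C, Eb, A. Arranged as a stack of thirds they read A–C–Eb, so A is the root (an A diminished triad).

A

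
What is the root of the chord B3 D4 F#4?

B

B, D, F# are the tones of a B minor triad (B–D–F#), making B the root.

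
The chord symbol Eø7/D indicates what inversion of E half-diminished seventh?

third inversion

Eø7/D means E half-diminished seventh with D in the bass. D is the seventh of E half-diminished seventh (E–G–Bb–D), so this is third inversion.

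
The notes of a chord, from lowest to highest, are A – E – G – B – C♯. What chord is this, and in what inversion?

The pitch classes A, E, G, B, C# arrange in thirds as A–C#–E–G–B: an A dominant ninth chord.
The lowest note is A, the root of the chord, so this is root position.

A dominant ninth, root position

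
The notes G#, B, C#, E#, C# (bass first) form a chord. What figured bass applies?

The notes G#, B, C#, E# stack in thirds as C#–E#–G#–B — a C# dominant seventh chord. The bass G# is the fifth, so this is second inversion: figured 4/3.

4/3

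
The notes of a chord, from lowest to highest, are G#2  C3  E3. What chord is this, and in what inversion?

The pitch classes G#, C, E arrange in thirds as C–E–G#: a C augmented triad.
With the fifth (G#) in the bass, the chord is in second inversion (figured bass 6/4).

C augmented, second inversion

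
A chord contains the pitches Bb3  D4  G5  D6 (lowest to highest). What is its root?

The distinct letter names are Bb, D, G. Arranged as a stack of thirds they read G–Bb–D, so G is the root (a G minor triad).

G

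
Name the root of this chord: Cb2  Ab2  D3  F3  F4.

The distinct letter names are Cb, Ab, D, F. Arranged as a stack of thirds they read D–F–Ab–Cb, so D is the root (a D diminished seventh chord).

D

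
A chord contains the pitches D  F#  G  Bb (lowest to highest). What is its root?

Reordering D, F#, G, Bb into stacked thirds gives G–Bb–D–F#; the bottom of that stack, G, is the root.

G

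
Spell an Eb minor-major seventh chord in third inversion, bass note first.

Spelling Eb minor-major seventh: Eb–Gb–Bb–D. In third inversion the seventh is bass, giving D, Eb, Gb, Bb from the bottom.

D, Eb, Gb, Bb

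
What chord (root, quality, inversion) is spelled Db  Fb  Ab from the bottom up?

Db minor, root position

The distinct note names are Db, Fb, Ab. Stacked in thirds they read Db–Fb–Ab, which is a minor triad on Db.
With the root (Db) in the bass, the chord is in root position (figured bass 5/3).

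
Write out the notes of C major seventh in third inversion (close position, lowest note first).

Spelling C major seventh: C–E–G–B. In third inversion the seventh is bass, giving B, C, E, G from the bottom.

B, C, E, G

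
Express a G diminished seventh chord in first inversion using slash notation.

Gdim7/Bb

First inversion of G diminished seventh has the third (Bb) in the bass. As a slash chord: Gdim7/Bb.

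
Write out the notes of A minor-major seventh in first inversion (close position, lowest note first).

C, E, G#, A

A minor-major seventh is A–C–E–G#. First inversion puts the third (C) in the bass, with the remaining tones above: C, E, G#, A.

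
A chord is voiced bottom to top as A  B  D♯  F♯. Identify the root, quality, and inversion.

B dominant seventh, third inversion

Reducing to letter names: A, B, D#, F#. These stack in thirds as B–D#–F#–A — a B dominant seventh chord.
A is the seventh of B dominant seventh; seventh in the bass means third inversion (figured bass 4/2).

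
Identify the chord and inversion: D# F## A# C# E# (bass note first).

D# dominant ninth, root position

The pitch classes D#, F##, A#, C#, E# arrange in thirds as D#–F##–A#–C#–E#: a D# dominant ninth chord.
The lowest note is D#, the root of the chord, so this is root position.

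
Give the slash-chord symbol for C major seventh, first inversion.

Cmaj7/E

First inversion of C major seventh has the third (E) in the bass. As a slash chord: Cmaj7/E.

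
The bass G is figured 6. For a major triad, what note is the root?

The figures 6 mean the third of the chord is in the bass. If G is the third of a major triad, the root is Eb (chord tones Eb–G–Bb).

Eb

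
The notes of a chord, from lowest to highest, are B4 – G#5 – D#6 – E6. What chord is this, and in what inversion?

E major seventh, second inversion

The distinct note names are B, G#, D#, E. Stacked in thirds they read E–G#–B–D#, which is a major seventh chord on E.
The lowest note is B, the fifth of the chord, so this is second inversion (figured bass 4/3).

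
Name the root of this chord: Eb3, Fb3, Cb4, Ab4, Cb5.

Fb

The distinct letter names are Eb, Fb, Cb, Ab. Arranged as a stack of thirds they read Fb–Ab–Cb–Eb, so Fb is the root (an Fb major seventh chord).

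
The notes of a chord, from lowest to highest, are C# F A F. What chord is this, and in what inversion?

The pitch classes C#, F, A arrange in thirds as F–A–C#: an F augmented triad.
C# is the fifth of F augmented; fifth in the bass means second inversion (figured bass 6/4).

F augmented, second inversion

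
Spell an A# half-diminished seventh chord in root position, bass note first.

Spelling A# half-diminished seventh: A#–C#–E–G#. In root position the root is bass, giving A#, C#, E, G# from the bottom.

A#, C#, E, G#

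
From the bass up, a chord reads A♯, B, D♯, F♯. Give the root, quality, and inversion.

Reducing to letter names: A#, B, D#, F#. These stack in thirds as B–D#–F#–A# — a B major seventh chord.
With the seventh (A#) in the bass, the chord is in third inversion (figured bass 4/2).

B major seventh, third inversion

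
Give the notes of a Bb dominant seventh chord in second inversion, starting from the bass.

F, Ab, Bb, D

The chord tones are Bb–D–F–Ab. With the fifth (F) lowest for second inversion: F, Ab, Bb, D.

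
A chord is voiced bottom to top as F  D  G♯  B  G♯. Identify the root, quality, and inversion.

G# diminished seventh, third inversion

Reducing to letter names: F, D, G#, B. These stack in thirds as G#–B–D–F — a G# diminished seventh chord.
F is the seventh of G# diminished seventh; seventh in the bass means third inversion (figured bass 4/2).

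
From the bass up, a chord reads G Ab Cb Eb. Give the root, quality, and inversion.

Reducing to letter names: G, Ab, Cb, Eb. These stack in thirds as Ab–Cb–Eb–G — an Ab minor-major seventh chord.
With the seventh (G) in the bass, the chord is in third inversion (figured bass 4/2).

Ab minor-major seventh, third inversion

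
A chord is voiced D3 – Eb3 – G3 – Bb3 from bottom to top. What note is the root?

Eb

Reordering D, Eb, G, Bb into stacked thirds gives Eb–G–Bb–D; the bottom of that stack, Eb, is the root.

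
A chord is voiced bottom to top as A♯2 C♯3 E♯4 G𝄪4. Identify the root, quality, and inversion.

A# minor-major seventh, root position

The distinct note names are A#, C#, E#, G##. Stacked in thirds they read A#–C#–E#–G##, which is a minor-major seventh chord on A#.
With the root (A#) in the bass, the chord is in root position (figured bass 7).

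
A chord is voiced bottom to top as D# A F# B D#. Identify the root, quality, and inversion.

B dominant seventh, first inversion

Reducing to letter names: D#, A, F#, B. These stack in thirds as B–D#–F#–A — a B dominant seventh chord.
D# is the third of B dominant seventh; third in the bass means first inversion (figured bass 6/5).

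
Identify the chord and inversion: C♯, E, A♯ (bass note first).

A# diminished, first inversion

Reducing to letter names: C#, E, A#. These stack in thirds as A#–C#–E — an A# diminished triad.
C# is the third of A# diminished; third in the bass means first inversion (figured bass 6).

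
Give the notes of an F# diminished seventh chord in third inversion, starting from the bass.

F# diminished seventh is F#–A–C–Eb. Third inversion puts the seventh (Eb) in the bass, with the remaining tones above: Eb, F#, A, C.

Eb, F#, A, C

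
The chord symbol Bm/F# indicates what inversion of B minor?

second inversion

Bm/F# means B minor with F# in the bass. F# is the fifth of B minor (B–D–F#), so this is second inversion.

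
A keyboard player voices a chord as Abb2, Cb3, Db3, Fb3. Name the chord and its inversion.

Reducing to letter names: Abb, Cb, Db, Fb. These stack in thirds as Db–Fb–Abb–Cb — a Db half-diminished seventh chord.
With the fifth (Abb) in the bass, the chord is in second inversion (figured bass 4/3).

Db half-diminished seventh, second inversion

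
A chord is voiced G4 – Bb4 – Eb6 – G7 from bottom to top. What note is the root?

Eb

G, Bb, Eb are the tones of an Eb major triad (Eb–G–Bb), making Eb the root.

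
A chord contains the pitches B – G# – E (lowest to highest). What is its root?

B, G#, E are the tones of an E major triad (E–G#–B), making E the root.

E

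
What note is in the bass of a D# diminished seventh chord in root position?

D# diminished seventh is D#–F#–A–C. Root position places the root in the bass: D#.

D#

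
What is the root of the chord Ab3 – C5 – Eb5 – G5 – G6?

Ab, C, Eb, G are the tones of an Ab major seventh chord (Ab–C–Eb–G), making Ab the root.

Ab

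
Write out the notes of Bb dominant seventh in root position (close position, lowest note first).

Spelling Bb dominant seventh: Bb–D–F–Ab. In root position the root is bass, giving Bb, D, F, Ab from the bottom.

Bb, D, F, Ab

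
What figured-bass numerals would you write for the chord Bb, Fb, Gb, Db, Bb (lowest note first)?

The notes Bb, Fb, Gb, Db stack in thirds as Gb–Bb–Db–Fb — a Gb dominant seventh chord. The bass Bb is the third, so this is first inversion: figured 6/5.

6/5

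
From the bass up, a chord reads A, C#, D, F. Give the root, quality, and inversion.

D minor-major seventh, second inversion

The pitch classes A, C#, D, F arrange in thirds as D–F–A–C#: a D minor-major seventh chord.
With the fifth (A) in the bass, the chord is in second inversion (figured bass 4/3).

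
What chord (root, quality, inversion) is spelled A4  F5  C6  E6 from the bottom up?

F major seventh, first inversion

The distinct note names are A, F, C, E. Stacked in thirds they read F–A–C–E, which is a major seventh chord on F.
A is the third of F major seventh; third in the bass means first inversion (figured bass 6/5).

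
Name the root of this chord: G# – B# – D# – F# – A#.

G#, B#, D#, F#, A# are the tones of a G# dominant ninth chord (G#–B#–D#–F#–A#), making G# the root.

G#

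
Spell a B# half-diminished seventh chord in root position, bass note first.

B#, D#, F#, A#

Spelling B# half-diminished seventh: B#–D#–F#–A#. In root position the root is bass, giving B#, D#, F#, A# from the bottom.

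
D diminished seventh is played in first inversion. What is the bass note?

D diminished seventh is D–F–Ab–Cb. First inversion places the third in the bass: F.

F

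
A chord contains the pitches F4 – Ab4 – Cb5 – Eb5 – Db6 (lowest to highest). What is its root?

F, Ab, Cb, Eb, Db are the tones of a Db dominant ninth chord (Db–F–Ab–Cb–Eb), making Db the root.

Db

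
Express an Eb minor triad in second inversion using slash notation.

Ebm/Bb

Second inversion of Eb minor has the fifth (Bb) in the bass. As a slash chord: Ebm/Bb.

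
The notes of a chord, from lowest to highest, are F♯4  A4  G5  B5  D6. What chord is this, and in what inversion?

G major ninth, third inversion

Reducing to letter names: F#, A, G, B, D. These stack in thirds as G–B–D–F#–A — a G major ninth chord.
With the seventh (F#) in the bass, the chord is in third inversion.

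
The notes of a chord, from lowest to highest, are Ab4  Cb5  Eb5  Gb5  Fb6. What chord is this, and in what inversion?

Fb major ninth, first inversion

The pitch classes Ab, Cb, Eb, Gb, Fb arrange in thirds as Fb–Ab–Cb–Eb–Gb: an Fb major ninth chord.
With the third (Ab) in the bass, the chord is in first inversion.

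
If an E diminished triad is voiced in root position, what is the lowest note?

E

In root position the root is lowest. For E diminished (E–G–Bb) that is E.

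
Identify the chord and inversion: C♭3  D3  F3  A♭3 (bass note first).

The pitch classes Cb, D, F, Ab arrange in thirds as D–F–Ab–Cb: a D diminished seventh chord.
With the seventh (Cb) in the bass, the chord is in third inversion (figured bass 4/2).

D diminished seventh, third inversion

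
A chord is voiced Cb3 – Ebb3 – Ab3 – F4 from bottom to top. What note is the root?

Cb, Ebb, Ab, F are the tones of an F diminished seventh chord (F–Ab–Cb–Ebb), making F the root.

F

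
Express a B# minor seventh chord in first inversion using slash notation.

First inversion of B# minor seventh has the third (D#) in the bass. As a slash chord: B#m7/D#.

B#m7/D#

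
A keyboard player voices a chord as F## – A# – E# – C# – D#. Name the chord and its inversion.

D# dominant ninth, first inversion

The pitch classes F##, A#, E#, C#, D# arrange in thirds as D#–F##–A#–C#–E#: a D# dominant ninth chord.
The lowest note is F##, the third of the chord, so this is first inversion.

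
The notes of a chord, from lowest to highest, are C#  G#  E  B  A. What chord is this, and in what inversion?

A major ninth, first inversion

The distinct note names are C#, G#, E, B, A. Stacked in thirds they read A–C#–E–G#–B, which is a major ninth chord on A.
The lowest note is C#, the third of the chord, so this is first inversion.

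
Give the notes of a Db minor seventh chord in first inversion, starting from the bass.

The chord tones are Db–Fb–Ab–Cb. With the third (Fb) lowest for first inversion: Fb, Ab, Cb, Db.

Fb, Ab, Cb, Db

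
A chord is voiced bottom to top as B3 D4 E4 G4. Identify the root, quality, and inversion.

Reducing to letter names: B, D, E, G. These stack in thirds as E–G–B–D — an E minor seventh chord.
The lowest note is B, the fifth of the chord, so this is second inversion (figured bass 4/3).

E minor seventh, second inversion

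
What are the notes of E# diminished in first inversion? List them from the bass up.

E# diminished is E#–G#–B. First inversion puts the third (G#) in the bass, with the remaining tones above: G#, B, E#.

G#, B, E#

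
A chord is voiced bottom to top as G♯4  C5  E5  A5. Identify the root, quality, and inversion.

A minor-major seventh, third inversion

The pitch classes G#, C, E, A arrange in thirds as A–C–E–G#: an A minor-major seventh chord.
The lowest note is G#, the seventh of the chord, so this is third inversion (figured bass 4/2).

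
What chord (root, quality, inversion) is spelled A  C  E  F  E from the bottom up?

F major seventh, first inversion

The distinct note names are A, C, E, F. Stacked in thirds they read F–A–C–E, which is a major seventh chord on F.
A is the third of F major seventh; third in the bass means first inversion (figured bass 6/5).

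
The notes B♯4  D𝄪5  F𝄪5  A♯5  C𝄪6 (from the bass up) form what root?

B#

B#, D##, F##, A#, C## are the tones of a B# dominant ninth chord (B#–D##–F##–A#–C##), making B# the root.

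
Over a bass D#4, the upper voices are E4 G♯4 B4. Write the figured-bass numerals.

The notes D#, E, G#, B stack in thirds as E–G#–B–D# — an E major seventh chord. The bass D# is the seventh, so this is third inversion: figured 4/2.

4/2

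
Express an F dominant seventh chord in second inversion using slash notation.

F7/C

Second inversion of F dominant seventh has the fifth (C) in the bass. As a slash chord: F7/C.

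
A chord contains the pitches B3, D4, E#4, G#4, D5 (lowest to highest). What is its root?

E#

Reordering B, D, E#, G# into stacked thirds gives E#–G#–B–D; the bottom of that stack, E#, is the root.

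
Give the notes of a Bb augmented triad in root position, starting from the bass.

The chord tones are Bb–D–F#. With the root (Bb) lowest for root position: Bb, D, F#.

Bb, D, F#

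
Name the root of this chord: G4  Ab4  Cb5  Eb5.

Ab

Reordering G, Ab, Cb, Eb into stacked thirds gives Ab–Cb–Eb–G; the bottom of that stack, Ab, is the root.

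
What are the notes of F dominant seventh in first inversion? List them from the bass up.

The chord tones are F–A–C–Eb. With the third (A) lowest for first inversion: A, C, Eb, F.

A, C, Eb, F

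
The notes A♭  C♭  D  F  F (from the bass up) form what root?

The distinct letter names are Ab, Cb, D, F. Arranged as a stack of thirds they read D–F–Ab–Cb, so D is the root (a D diminished seventh chord).

D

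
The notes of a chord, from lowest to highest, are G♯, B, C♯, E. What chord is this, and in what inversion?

C# minor seventh, second inversion

The distinct note names are G#, B, C#, E. Stacked in thirds they read C#–E–G#–B, which is a minor seventh chord on C#.
The lowest note is G#, the fifth of the chord, so this is second inversion (figured bass 4/3).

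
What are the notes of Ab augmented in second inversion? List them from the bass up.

The chord tones are Ab–C–E. With the fifth (E) lowest for second inversion: E, Ab, C.

E, Ab, C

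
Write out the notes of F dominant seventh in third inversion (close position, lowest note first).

The chord tones are F–A–C–Eb. With the seventh (Eb) lowest for third inversion: Eb, F, A, C.

Eb, F, A, C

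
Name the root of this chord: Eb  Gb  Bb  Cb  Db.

Eb, Gb, Bb, Cb, Db are the tones of a Cb major ninth chord (Cb–Eb–Gb–Bb–Db), making Cb the root.

Cb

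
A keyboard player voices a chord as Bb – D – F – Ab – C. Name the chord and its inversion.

Bb dominant ninth, root position

The pitch classes Bb, D, F, Ab, C arrange in thirds as Bb–D–F–Ab–C: a Bb dominant ninth chord.
With the root (Bb) in the bass, the chord is in root position.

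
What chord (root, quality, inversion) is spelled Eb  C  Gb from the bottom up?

C diminished, first inversion

The distinct note names are Eb, C, Gb. Stacked in thirds they read C–Eb–Gb, which is a diminished triad on C.
Eb is the third of C diminished; third in the bass means first inversion (figured bass 6).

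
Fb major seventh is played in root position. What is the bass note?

In root position the root is lowest. For Fb major seventh (Fb–Ab–Cb–Eb) that is Fb.

Fb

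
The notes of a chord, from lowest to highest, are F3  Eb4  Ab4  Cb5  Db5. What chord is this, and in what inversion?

Reducing to letter names: F, Eb, Ab, Cb, Db. These stack in thirds as Db–F–Ab–Cb–Eb — a Db dominant ninth chord.
F is the third of Db dominant ninth; third in the bass means first inversion.

Db dominant ninth, first inversion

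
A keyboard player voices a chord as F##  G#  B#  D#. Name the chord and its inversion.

G# major seventh, third inversion

The distinct note names are F##, G#, B#, D#. Stacked in thirds they read G#–B#–D#–F##, which is a major seventh chord on G#.
With the seventh (F##) in the bass, the chord is in third inversion (figured bass 4/2).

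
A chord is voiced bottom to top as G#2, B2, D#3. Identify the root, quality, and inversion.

G# minor, root position

The distinct note names are G#, B, D#. Stacked in thirds they read G#–B–D#, which is a minor triad on G#.
With the root (G#) in the bass, the chord is in root position (figured bass 5/3).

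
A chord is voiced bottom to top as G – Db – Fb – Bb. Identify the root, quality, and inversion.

G diminished seventh, root position

The distinct note names are G, Db, Fb, Bb. Stacked in thirds they read G–Bb–Db–Fb, which is a diminished seventh chord on G.
G is the root of G diminished seventh; root in the bass means root position (figured bass 7).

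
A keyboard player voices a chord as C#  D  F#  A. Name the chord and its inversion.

D major seventh, third inversion

Reducing to letter names: C#, D, F#, A. These stack in thirds as D–F#–A–C# — a D major seventh chord.
With the seventh (C#) in the bass, the chord is in third inversion (figured bass 4/2).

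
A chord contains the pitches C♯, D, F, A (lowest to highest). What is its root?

D

The distinct letter names are C#, D, F, A. Arranged as a stack of thirds they read D–F–A–C#, so D is the root (a D minor-major seventh chord).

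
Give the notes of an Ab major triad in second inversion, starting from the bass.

Spelling Ab major: Ab–C–Eb. In second inversion the fifth is bass, giving Eb, Ab, C from the bottom.

Eb, Ab, C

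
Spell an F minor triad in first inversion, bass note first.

F minor is F–Ab–C. First inversion puts the third (Ab) in the bass, with the remaining tones above: Ab, C, F.

Ab, C, F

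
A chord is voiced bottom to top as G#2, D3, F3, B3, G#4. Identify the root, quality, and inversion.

G# diminished seventh, root position

Reducing to letter names: G#, D, F, B. These stack in thirds as G#–B–D–F — a G# diminished seventh chord.
The lowest note is G#, the root of the chord, so this is root position (figured bass 7).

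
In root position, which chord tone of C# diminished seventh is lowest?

C#

The root of C# diminished seventh (C#–E–G–Bb) is C#; that is the bass in root position.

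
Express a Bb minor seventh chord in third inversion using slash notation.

Bbm7/Ab

Third inversion of Bb minor seventh has the seventh (Ab) in the bass. As a slash chord: Bbm7/Ab.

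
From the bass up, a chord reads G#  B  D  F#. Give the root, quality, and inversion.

G# half-diminished seventh, root position

The pitch classes G#, B, D, F# arrange in thirds as G#–B–D–F#: a G# half-diminished seventh chord.
G# is the root of G# half-diminished seventh; root in the bass means root position (figured bass 7).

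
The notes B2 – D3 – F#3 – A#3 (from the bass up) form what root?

B

Reordering B, D, F#, A# into stacked thirds gives B–D–F#–A#; the bottom of that stack, B, is the root.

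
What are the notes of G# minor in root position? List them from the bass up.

G# minor is G#–B–D#. Root position puts the root (G#) in the bass, with the remaining tones above: G#, B, D#.

G#, B, D#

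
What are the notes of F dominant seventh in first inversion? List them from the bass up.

A, C, Eb, F

F dominant seventh is F–A–C–Eb. First inversion puts the third (A) in the bass, with the remaining tones above: A, C, Eb, F.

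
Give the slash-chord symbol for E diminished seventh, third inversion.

Third inversion of E diminished seventh has the seventh (Db) in the bass. As a slash chord: Edim7/Db.

Edim7/Db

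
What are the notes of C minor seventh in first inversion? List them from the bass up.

C minor seventh is C–Eb–G–Bb. First inversion puts the third (Eb) in the bass, with the remaining tones above: Eb, G, Bb, C.

Eb, G, Bb, C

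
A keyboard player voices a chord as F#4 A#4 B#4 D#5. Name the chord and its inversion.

B# half-diminished seventh, second inversion

The distinct note names are F#, A#, B#, D#. Stacked in thirds they read B#–D#–F#–A#, which is a half-diminished seventh chord on B#.
With the fifth (F#) in the bass, the chord is in second inversion (figured bass 4/3).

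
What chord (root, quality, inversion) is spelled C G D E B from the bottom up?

The distinct note names are C, G, D, E, B. Stacked in thirds they read C–E–G–B–D, which is a major ninth chord on C.
C is the root of C major ninth; root in the bass means root position.

C major ninth, root position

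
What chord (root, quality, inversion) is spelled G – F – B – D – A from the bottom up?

The pitch classes G, F, B, D, A arrange in thirds as G–B–D–F–A: a G dominant ninth chord.
With the root (G) in the bass, the chord is in root position.

G dominant ninth, root position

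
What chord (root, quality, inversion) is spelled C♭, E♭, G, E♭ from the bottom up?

The pitch classes Cb, Eb, G arrange in thirds as Cb–Eb–G: a Cb augmented triad.
With the root (Cb) in the bass, the chord is in root position (figured bass 5/3).

Cb augmented, root position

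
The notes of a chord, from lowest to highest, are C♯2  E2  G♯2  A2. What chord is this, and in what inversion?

A major seventh, first inversion

The distinct note names are C#, E, G#, A. Stacked in thirds they read A–C#–E–G#, which is a major seventh chord on A.
C# is the third of A major seventh; third in the bass means first inversion (figured bass 6/5).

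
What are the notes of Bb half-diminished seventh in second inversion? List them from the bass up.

Fb, Ab, Bb, Db

Spelling Bb half-diminished seventh: Bb–Db–Fb–Ab. In second inversion the fifth is bass, giving Fb, Ab, Bb, Db from the bottom.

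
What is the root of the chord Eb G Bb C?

Reordering Eb, G, Bb, C into stacked thirds gives C–Eb–G–Bb; the bottom of that stack, C, is the root.

C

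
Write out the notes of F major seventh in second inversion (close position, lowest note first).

The chord tones are F–A–C–E. With the fifth (C) lowest for second inversion: C, E, F, A.

C, E, F, A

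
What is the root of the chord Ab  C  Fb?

Fb

The distinct letter names are Ab, C, Fb. Arranged as a stack of thirds they read Fb–Ab–C, so Fb is the root (an Fb augmented triad).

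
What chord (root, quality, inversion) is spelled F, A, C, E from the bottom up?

F major seventh, root position

Reducing to letter names: F, A, C, E. These stack in thirds as F–A–C–E — an F major seventh chord.
With the root (F) in the bass, the chord is in root position (figured bass 7).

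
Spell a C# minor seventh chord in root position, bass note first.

C#, E, G#, B

The chord tones are C#–E–G#–B. With the root (C#) lowest for root position: C#, E, G#, B.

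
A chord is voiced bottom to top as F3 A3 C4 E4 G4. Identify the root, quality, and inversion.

Reducing to letter names: F, A, C, E, G. These stack in thirds as F–A–C–E–G — an F major ninth chord.
The lowest note is F, the root of the chord, so this is root position.

F major ninth, root position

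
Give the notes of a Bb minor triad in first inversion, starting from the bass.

Db, F, Bb

Spelling Bb minor: Bb–Db–F. In first inversion the third is bass, giving Db, F, Bb from the bottom.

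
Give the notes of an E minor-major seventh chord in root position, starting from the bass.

E minor-major seventh is E–G–B–D#. Root position puts the root (E) in the bass, with the remaining tones above: E, G, B, D#.

E, G, B, D#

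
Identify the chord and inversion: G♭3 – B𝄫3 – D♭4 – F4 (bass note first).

Reducing to letter names: Gb, Bbb, Db, F. These stack in thirds as Gb–Bbb–Db–F — a Gb minor-major seventh chord.
Gb is the root of Gb minor-major seventh; root in the bass means root position (figured bass 7).

Gb minor-major seventh, root position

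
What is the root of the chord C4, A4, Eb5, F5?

F

C, A, Eb, F are the tones of an F dominant seventh chord (F–A–C–Eb), making F the root.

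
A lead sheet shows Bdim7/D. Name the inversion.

first inversion

Bdim7/D means B diminished seventh with D in the bass. D is the third of B diminished seventh (B–D–F–Ab), so this is first inversion.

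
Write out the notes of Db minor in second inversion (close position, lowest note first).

Ab, Db, Fb

Spelling Db minor: Db–Fb–Ab. In second inversion the fifth is bass, giving Ab, Db, Fb from the bottom.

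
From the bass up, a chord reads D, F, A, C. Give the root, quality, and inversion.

Reducing to letter names: D, F, A, C. These stack in thirds as D–F–A–C — a D minor seventh chord.
With the root (D) in the bass, the chord is in root position (figured bass 7).

D minor seventh, root position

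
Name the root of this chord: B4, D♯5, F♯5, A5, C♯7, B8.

B

B, D#, F#, A, C# are the tones of a B dominant ninth chord (B–D#–F#–A–C#), making B the root.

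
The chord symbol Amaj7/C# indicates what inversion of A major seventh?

first inversion

Amaj7/C# means A major seventh with C# in the bass. C# is the third of A major seventh (A–C#–E–G#), so this is first inversion.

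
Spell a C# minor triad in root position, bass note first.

The chord tones are C#–E–G#. With the root (C#) lowest for root position: C#, E, G#.

C#, E, G#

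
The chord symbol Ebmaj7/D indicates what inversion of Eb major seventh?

Ebmaj7/D means Eb major seventh with D in the bass. D is the seventh of Eb major seventh (Eb–G–Bb–D), so this is third inversion.

third inversion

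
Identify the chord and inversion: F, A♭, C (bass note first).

F minor, root position

The pitch classes F, Ab, C arrange in thirds as F–Ab–C: an F minor triad.
With the root (F) in the bass, the chord is in root position (figured bass 5/3).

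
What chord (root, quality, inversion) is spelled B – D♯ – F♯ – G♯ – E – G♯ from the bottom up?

E major ninth, second inversion

Reducing to letter names: B, D#, F#, G#, E. These stack in thirds as E–G#–B–D#–F# — an E major ninth chord.
With the fifth (B) in the bass, the chord is in second inversion.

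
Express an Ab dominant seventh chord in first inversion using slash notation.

First inversion of Ab dominant seventh has the third (C) in the bass. As a slash chord: Ab7/C.

Ab7/C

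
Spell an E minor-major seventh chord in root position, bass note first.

The chord tones are E–G–B–D#. With the root (E) lowest for root position: E, G, B, D#.

E, G, B, D#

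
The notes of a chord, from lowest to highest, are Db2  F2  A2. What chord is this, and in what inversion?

Reducing to letter names: Db, F, A. These stack in thirds as Db–F–A — a Db augmented triad.
With the root (Db) in the bass, the chord is in root position (figured bass 5/3).

Db augmented, root position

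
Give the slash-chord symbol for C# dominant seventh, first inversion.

First inversion of C# dominant seventh has the third (E#) in the bass. As a slash chord: C#7/E#.

C#7/E#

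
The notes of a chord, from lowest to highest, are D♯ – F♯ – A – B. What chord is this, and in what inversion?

The pitch classes D#, F#, A, B arrange in thirds as B–D#–F#–A: a B dominant seventh chord.
The lowest note is D#, the third of the chord, so this is first inversion (figured bass 6/5).

B dominant seventh, first inversion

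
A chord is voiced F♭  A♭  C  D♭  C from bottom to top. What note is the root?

Db

Fb, Ab, C, Db are the tones of a Db minor-major seventh chord (Db–Fb–Ab–C), making Db the root.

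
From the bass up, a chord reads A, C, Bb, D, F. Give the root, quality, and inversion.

Bb major ninth, third inversion

The distinct note names are A, C, Bb, D, F. Stacked in thirds they read Bb–D–F–A–C, which is a major ninth chord on Bb.
The lowest note is A, the seventh of the chord, so this is third inversion.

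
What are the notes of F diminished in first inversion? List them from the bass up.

F diminished is F–Ab–Cb. First inversion puts the third (Ab) in the bass, with the remaining tones above: Ab, Cb, F.

Ab, Cb, F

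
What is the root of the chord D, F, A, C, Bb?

The distinct letter names are D, F, A, C, Bb. Arranged as a stack of thirds they read Bb–D–F–A–C, so Bb is the root (a Bb major ninth chord).

Bb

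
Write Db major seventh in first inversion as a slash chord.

Dbmaj7/F

First inversion of Db major seventh has the third (F) in the bass. As a slash chord: Dbmaj7/F.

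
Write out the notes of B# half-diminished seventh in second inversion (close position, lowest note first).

B# half-diminished seventh is B#–D#–F#–A#. Second inversion puts the fifth (F#) in the bass, with the remaining tones above: F#, A#, B#, D#.

F#, A#, B#, D#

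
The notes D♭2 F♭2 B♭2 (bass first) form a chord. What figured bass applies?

The notes Db, Fb, Bb stack in thirds as Bb–Db–Fb — a Bb diminished triad. The bass Db is the third, so this is first inversion: figured 6.

6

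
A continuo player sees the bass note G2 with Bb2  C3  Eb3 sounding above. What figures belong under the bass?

The notes G, Bb, C, Eb stack in thirds as C–Eb–G–Bb — a C minor seventh chord. The bass G is the fifth, so this is second inversion: figured 4/3.

4/3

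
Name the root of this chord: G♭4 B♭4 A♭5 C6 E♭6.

Ab

Reordering Gb, Bb, Ab, C, Eb into stacked thirds gives Ab–C–Eb–Gb–Bb; the bottom of that stack, Ab, is the root.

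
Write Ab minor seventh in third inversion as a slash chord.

Abm7/Gb

Third inversion of Ab minor seventh has the seventh (Gb) in the bass. As a slash chord: Abm7/Gb.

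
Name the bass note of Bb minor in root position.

The root of Bb minor (Bb–Db–F) is Bb; that is the bass in root position.

Bb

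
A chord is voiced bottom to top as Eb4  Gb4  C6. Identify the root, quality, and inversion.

The pitch classes Eb, Gb, C arrange in thirds as C–Eb–Gb: a C diminished triad.
With the third (Eb) in the bass, the chord is in first inversion (figured bass 6).

C diminished, first inversion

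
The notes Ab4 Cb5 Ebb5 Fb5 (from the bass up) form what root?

Fb

The distinct letter names are Ab, Cb, Ebb, Fb. Arranged as a stack of thirds they read Fb–Ab–Cb–Ebb, so Fb is the root (an Fb dominant seventh chord).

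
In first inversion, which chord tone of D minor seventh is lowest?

F

The third of D minor seventh (D–F–A–C) is F; that is the bass in first inversion.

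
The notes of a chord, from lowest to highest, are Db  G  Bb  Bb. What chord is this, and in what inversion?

The distinct note names are Db, G, Bb. Stacked in thirds they read G–Bb–Db, which is a diminished triad on G.
Db is the fifth of G diminished; fifth in the bass means second inversion (figured bass 6/4).

G diminished, second inversion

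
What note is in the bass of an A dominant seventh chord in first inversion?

C#

A dominant seventh is A–C#–E–G. First inversion places the third in the bass: C#.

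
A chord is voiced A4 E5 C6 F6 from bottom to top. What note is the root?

The distinct letter names are A, E, C, F. Arranged as a stack of thirds they read F–A–C–E, so F is the root (an F major seventh chord).

F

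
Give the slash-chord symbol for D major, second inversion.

Dmaj/A

Second inversion of D major has the fifth (A) in the bass. As a slash chord: Dmaj/A.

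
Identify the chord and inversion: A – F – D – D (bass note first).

The pitch classes A, F, D arrange in thirds as D–F–A: a D minor triad.
With the fifth (A) in the bass, the chord is in second inversion (figured bass 6/4).

D minor, second inversion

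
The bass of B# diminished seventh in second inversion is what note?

F#

In second inversion the fifth is lowest. For B# diminished seventh (B#–D#–F#–A) that is F#.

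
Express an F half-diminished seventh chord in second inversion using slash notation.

Second inversion of F half-diminished seventh has the fifth (Cb) in the bass. As a slash chord: Fø7/Cb.

Fø7/Cb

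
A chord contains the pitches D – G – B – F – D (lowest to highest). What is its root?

The distinct letter names are D, G, B, F. Arranged as a stack of thirds they read G–B–D–F, so G is the root (a G dominant seventh chord).

G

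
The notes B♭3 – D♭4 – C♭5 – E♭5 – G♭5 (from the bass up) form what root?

Cb

The distinct letter names are Bb, Db, Cb, Eb, Gb. Arranged as a stack of thirds they read Cb–Eb–Gb–Bb–Db, so Cb is the root (a Cb major ninth chord).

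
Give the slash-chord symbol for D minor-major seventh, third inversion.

Third inversion of D minor-major seventh has the seventh (C#) in the bass. As a slash chord: Dm(maj7)/C#.

Dm(maj7)/C#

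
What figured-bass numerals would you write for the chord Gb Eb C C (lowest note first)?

6/4

The notes Gb, Eb, C stack in thirds as C–Eb–Gb — a C diminished triad. The bass Gb is the fifth, so this is second inversion: figured 6/4.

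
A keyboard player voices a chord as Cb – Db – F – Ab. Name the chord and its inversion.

Db dominant seventh, third inversion

The distinct note names are Cb, Db, F, Ab. Stacked in thirds they read Db–F–Ab–Cb, which is a dominant seventh chord on Db.
The lowest note is Cb, the seventh of the chord, so this is third inversion (figured bass 4/2).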